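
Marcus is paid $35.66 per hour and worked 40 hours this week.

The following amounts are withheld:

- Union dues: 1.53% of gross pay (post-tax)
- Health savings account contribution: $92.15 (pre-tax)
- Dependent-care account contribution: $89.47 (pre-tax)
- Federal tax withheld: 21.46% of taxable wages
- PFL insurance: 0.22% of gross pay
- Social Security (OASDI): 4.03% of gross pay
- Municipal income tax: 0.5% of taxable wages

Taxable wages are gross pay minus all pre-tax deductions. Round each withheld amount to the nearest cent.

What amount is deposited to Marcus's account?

Gross pay: 40 × $35.66 = $1,426.40
Health savings account contribution: $92.15
Dependent-care account contribution: $89.47
Pre-tax total = $92.15 + $89.47 = $181.62
Taxable wages = $1,426.40 − $181.62 = $1,244.78
Municipal income tax: $1,244.78 × 0.005 = $6.22
Federal tax withheld: $1,244.78 × 0.2146 = $267.13
Social Security (OASDI): $1,426.40 × 0.0403 = $57.48
PFL insurance: $1,426.40 × 0.0022 = $3.14
Union dues: $1,426.40 × 0.0153 = $21.82
Total deductions = $92.15 + $89.47 + $6.22 + $267.13 + $57.48 + $3.14 + $21.82 = $537.41
Net pay = $1,426.40 − $537.41 = $888.99

$888.99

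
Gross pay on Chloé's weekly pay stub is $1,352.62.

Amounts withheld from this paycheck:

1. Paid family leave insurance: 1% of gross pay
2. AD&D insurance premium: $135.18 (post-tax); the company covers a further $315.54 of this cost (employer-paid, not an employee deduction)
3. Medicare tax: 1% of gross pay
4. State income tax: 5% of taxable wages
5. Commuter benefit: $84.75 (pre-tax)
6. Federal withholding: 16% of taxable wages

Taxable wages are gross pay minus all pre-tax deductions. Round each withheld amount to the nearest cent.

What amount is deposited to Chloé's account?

$839.38

Commuter benefit: $84.75
Taxable wages = $1,352.62 − $84.75 = $1,267.87
Federal withholding: $1,267.87 × 0.16 = $202.86
State income tax: $1,267.87 × 0.05 = $63.39
Medicare tax: $1,352.62 × 0.01 = $13.53
Paid family leave insurance: $1,352.62 × 0.01 = $13.53
AD&D insurance premium: $135.18
(Employer's $315.54 toward AD&D insurance premium is not withheld from the employee.)
Total deductions = $84.75 + $202.86 + $63.39 + $13.53 + $13.53 + $135.18 = $513.24
Net pay = $1,352.62 − $513.24 = $839.38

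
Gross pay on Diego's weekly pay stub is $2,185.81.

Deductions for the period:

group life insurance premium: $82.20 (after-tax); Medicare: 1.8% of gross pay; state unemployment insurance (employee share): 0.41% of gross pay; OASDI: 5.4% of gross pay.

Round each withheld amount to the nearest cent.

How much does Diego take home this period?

$1,937.28

OASDI: $2,185.81 × 0.054 = $118.03
Medicare: $2,185.81 × 0.018 = $39.34
State unemployment insurance (employee share): $2,185.81 × 0.0041 = $8.96
Group life insurance premium: $82.20
Total deductions = $118.03 + $39.34 + $8.96 + $82.20 = $248.53
Net pay = $2,185.81 − $248.53 = $1,937.28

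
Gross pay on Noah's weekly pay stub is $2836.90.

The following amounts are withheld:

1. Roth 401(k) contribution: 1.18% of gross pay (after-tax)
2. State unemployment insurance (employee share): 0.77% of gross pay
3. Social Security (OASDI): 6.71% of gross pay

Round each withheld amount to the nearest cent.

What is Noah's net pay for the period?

$2591.22

State unemployment insurance (employee share): $2836.90 × 0.0077 = $21.84
Social Security (OASDI): $2836.90 × 0.0671 = $190.36
Roth 401(k) contribution: $2836.90 × 0.0118 = $33.48
Total deductions = $21.84 + $190.36 + $33.48 = $245.68
Net pay = $2836.90 − $245.68 = $2591.22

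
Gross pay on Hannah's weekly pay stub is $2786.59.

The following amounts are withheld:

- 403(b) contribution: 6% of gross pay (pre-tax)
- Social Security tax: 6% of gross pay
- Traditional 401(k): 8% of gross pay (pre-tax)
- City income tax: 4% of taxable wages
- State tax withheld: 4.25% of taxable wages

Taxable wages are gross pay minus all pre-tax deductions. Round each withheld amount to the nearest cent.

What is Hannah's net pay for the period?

$2031.55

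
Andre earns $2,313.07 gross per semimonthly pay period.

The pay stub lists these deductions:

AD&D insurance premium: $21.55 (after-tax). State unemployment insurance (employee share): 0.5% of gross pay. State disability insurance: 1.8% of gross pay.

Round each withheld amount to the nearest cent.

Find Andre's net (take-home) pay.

$2,238.31

State disability insurance: $2,313.07 × 0.018 = $41.64
State unemployment insurance (employee share): $2,313.07 × 0.005 = $11.57
AD&D insurance premium: $21.55
Total deductions = $41.64 + $11.57 + $21.55 = $74.76
Net pay = $2,313.07 − $74.76 = $2,238.31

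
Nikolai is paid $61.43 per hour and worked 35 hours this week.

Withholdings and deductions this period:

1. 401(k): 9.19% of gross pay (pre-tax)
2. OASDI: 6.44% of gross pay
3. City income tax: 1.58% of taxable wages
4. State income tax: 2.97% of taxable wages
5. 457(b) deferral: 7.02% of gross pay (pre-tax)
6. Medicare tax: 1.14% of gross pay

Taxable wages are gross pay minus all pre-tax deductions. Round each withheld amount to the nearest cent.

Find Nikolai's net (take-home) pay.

$1,556.59

Gross pay: 35 × $61.43 = $2,150.05
401(k): $2,150.05 × 0.0919 = $197.59
457(b) deferral: $2,150.05 × 0.0702 = $150.93
Pre-tax total = $197.59 + $150.93 = $348.52
Taxable wages = $2,150.05 − $348.52 = $1,801.53
City income tax: $1,801.53 × 0.0158 = $28.46
State income tax: $1,801.53 × 0.0297 = $53.51
OASDI: $2,150.05 × 0.0644 = $138.46
Medicare tax: $2,150.05 × 0.0114 = $24.51
Total deductions = $197.59 + $150.93 + $28.46 + $53.51 + $138.46 + $24.51 = $593.46
Net pay = $2,150.05 − $593.46 = $1,556.59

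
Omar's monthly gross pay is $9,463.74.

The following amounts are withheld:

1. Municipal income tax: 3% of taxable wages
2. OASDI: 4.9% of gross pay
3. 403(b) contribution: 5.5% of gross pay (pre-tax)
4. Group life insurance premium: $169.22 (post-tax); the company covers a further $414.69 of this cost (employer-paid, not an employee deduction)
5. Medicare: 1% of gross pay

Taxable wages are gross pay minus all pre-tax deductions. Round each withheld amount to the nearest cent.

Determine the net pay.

403(b) contribution: $9,463.74 × 0.055 = $520.51
Taxable wages = $9,463.74 − $520.51 = $8,943.23
Municipal income tax: $8,943.23 × 0.03 = $268.30
OASDI: $9,463.74 × 0.049 = $463.72
Medicare: $9,463.74 × 0.01 = $94.64
Group life insurance premium: $169.22
(Employer's $414.69 toward group life insurance premium is not withheld from the employee.)
Total deductions = $520.51 + $268.30 + $463.72 + $94.64 + $169.22 = $1,516.39
Net pay = $9,463.74 − $1,516.39 = $7,947.35

$7,947.35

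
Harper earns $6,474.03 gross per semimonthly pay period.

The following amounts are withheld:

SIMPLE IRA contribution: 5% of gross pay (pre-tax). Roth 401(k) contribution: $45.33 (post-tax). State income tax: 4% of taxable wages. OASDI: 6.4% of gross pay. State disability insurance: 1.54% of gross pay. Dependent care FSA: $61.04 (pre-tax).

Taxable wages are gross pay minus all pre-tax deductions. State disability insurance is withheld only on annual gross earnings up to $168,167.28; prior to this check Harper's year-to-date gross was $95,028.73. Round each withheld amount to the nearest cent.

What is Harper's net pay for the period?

$5,286.35

SIMPLE IRA contribution: $6,474.03 × 0.05 = $323.70
Dependent care FSA: $61.04
Pre-tax total = $323.70 + $61.04 = $384.74
Taxable wages = $6,474.03 − $384.74 = $6,089.29
State income tax: $6,089.29 × 0.04 = $243.57
State disability insurance: cap not yet reached, full $6,474.03 is subject → $6,474.03 × 0.0154 = $99.70
OASDI: $6,474.03 × 0.064 = $414.34
Roth 401(k) contribution: $45.33
Total deductions = $323.70 + $61.04 + $243.57 + $99.70 + $414.34 + $45.33 = $1,187.68
Net pay = $6,474.03 − $1,187.68 = $5,286.35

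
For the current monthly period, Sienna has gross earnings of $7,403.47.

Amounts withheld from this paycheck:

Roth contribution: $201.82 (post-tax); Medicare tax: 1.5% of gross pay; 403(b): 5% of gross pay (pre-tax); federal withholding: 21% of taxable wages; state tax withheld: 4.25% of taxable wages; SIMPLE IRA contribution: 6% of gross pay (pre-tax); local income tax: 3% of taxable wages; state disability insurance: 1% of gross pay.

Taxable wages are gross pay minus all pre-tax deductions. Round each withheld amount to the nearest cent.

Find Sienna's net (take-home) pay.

$4,340.77

403(b): $7,403.47 × 0.05 = $370.17
SIMPLE IRA contribution: $7,403.47 × 0.06 = $444.21
Pre-tax total = $370.17 + $444.21 = $814.38
Taxable wages = $7,403.47 − $814.38 = $6,589.09
Local income tax: $6,589.09 × 0.03 = $197.67
Federal withholding: $6,589.09 × 0.21 = $1,383.71
State tax withheld: $6,589.09 × 0.0425 = $280.04
State disability insurance: $7,403.47 × 0.01 = $74.03
Medicare tax: $7,403.47 × 0.015 = $111.05
Roth contribution: $201.82
Total deductions = $370.17 + $444.21 + $197.67 + $1,383.71 + $280.04 + $74.03 + $111.05 + $201.82 = $3,062.70
Net pay = $7,403.47 − $3,062.70 = $4,340.77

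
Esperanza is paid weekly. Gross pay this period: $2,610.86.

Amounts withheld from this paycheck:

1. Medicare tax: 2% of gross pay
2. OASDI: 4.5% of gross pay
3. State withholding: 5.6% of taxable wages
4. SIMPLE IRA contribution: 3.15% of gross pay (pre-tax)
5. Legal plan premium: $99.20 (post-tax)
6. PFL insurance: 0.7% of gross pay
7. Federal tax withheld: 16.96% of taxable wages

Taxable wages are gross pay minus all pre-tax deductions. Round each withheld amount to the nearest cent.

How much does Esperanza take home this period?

SIMPLE IRA contribution: $2,610.86 × 0.0315 = $82.24
Taxable wages = $2,610.86 − $82.24 = $2,528.62
State withholding: $2,528.62 × 0.056 = $141.60
Federal tax withheld: $2,528.62 × 0.1696 = $428.85
Medicare tax: $2,610.86 × 0.02 = $52.22
OASDI: $2,610.86 × 0.045 = $117.49
PFL insurance: $2,610.86 × 0.007 = $18.28
Legal plan premium: $99.20
Total deductions = $82.24 + $141.60 + $428.85 + $52.22 + $117.49 + $18.28 + $99.20 = $939.88
Net pay = $2,610.86 − $939.88 = $1,670.98

$1,670.98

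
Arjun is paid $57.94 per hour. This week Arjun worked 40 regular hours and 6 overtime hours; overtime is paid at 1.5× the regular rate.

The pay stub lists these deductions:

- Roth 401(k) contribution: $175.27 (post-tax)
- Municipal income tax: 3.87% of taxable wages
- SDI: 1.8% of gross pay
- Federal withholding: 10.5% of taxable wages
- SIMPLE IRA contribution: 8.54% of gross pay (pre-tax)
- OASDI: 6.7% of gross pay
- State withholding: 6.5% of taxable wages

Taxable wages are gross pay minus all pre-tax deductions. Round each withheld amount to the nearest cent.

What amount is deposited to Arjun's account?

$1638.10

Regular pay: 40 × $57.94 = $2317.60
Overtime pay: 6 × $57.94 × 1.5 = $521.46
Gross pay = $2317.60 + $521.46 = $2839.06
SIMPLE IRA contribution: $2839.06 × 0.0854 = $242.46
Taxable wages = $2839.06 − $242.46 = $2596.60
State withholding: $2596.60 × 0.065 = $168.78
Federal withholding: $2596.60 × 0.105 = $272.64
Municipal income tax: $2596.60 × 0.0387 = $100.49
OASDI: $2839.06 × 0.067 = $190.22
SDI: $2839.06 × 0.018 = $51.10
Roth 401(k) contribution: $175.27
Total deductions = $242.46 + $168.78 + $272.64 + $100.49 + $190.22 + $51.10 + $175.27 = $1200.96
Net pay = $2839.06 − $1200.96 = $1638.10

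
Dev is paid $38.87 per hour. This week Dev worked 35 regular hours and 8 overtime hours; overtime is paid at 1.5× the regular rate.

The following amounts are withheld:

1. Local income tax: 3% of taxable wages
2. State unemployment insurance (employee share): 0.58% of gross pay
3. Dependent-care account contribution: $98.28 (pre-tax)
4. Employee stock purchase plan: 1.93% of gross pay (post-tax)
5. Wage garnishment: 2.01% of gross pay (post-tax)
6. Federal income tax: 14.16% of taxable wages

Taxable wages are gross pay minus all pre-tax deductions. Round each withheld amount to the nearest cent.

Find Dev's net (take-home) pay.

$1,349.40

Regular pay: 35 × $38.87 = $1,360.45
Overtime pay: 8 × $38.87 × 1.5 = $466.44
Gross pay = $1,360.45 + $466.44 = $1,826.89
Dependent-care account contribution: $98.28
Taxable wages = $1,826.89 − $98.28 = $1,728.61
Local income tax: $1,728.61 × 0.03 = $51.86
Federal income tax: $1,728.61 × 0.1416 = $244.77
State unemployment insurance (employee share): $1,826.89 × 0.0058 = $10.60
Wage garnishment: $1,826.89 × 0.0201 = $36.72
Employee stock purchase plan: $1,826.89 × 0.0193 = $35.26
Total deductions = $98.28 + $51.86 + $244.77 + $10.60 + $36.72 + $35.26 = $477.49
Net pay = $1,826.89 − $477.49 = $1,349.40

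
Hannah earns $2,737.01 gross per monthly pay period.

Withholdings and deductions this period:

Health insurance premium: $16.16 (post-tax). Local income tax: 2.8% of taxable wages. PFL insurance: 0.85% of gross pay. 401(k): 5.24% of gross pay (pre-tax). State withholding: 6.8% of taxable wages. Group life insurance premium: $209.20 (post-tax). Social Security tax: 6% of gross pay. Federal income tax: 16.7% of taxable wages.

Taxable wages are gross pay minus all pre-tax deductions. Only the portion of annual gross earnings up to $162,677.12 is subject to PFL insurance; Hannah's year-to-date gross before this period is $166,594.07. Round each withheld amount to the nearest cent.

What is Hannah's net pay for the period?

$1,521.90

401(k): $2,737.01 × 0.0524 = $143.42
Taxable wages = $2,737.01 − $143.42 = $2,593.59
Local income tax: $2,593.59 × 0.028 = $72.62
Federal income tax: $2,593.59 × 0.167 = $433.13
State withholding: $2,593.59 × 0.068 = $176.36
PFL insurance: annual cap $162,677.12 already reached (YTD $166,594.07), so $0.00
Social Security tax: $2,737.01 × 0.06 = $164.22
Group life insurance premium: $209.20
Health insurance premium: $16.16
Total deductions = $143.42 + $72.62 + $433.13 + $176.36 + $0.00 + $164.22 + $209.20 + $16.16 = $1,215.11
Net pay = $2,737.01 − $1,215.11 = $1,521.90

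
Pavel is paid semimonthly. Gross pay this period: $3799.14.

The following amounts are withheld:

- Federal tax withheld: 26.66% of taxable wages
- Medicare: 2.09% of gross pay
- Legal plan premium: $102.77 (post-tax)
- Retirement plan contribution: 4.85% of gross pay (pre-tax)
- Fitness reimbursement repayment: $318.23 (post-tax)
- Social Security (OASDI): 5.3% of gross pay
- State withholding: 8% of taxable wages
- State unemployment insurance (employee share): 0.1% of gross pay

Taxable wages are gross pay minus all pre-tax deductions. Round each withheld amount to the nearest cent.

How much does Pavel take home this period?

Retirement plan contribution: $3799.14 × 0.0485 = $184.26
Taxable wages = $3799.14 − $184.26 = $3614.88
State withholding: $3614.88 × 0.08 = $289.19
Federal tax withheld: $3614.88 × 0.2666 = $963.73
Medicare: $3799.14 × 0.0209 = $79.40
State unemployment insurance (employee share): $3799.14 × 0.001 = $3.80
Social Security (OASDI): $3799.14 × 0.053 = $201.35
Legal plan premium: $102.77
Fitness reimbursement repayment: $318.23
Total deductions = $184.26 + $289.19 + $963.73 + $79.40 + $3.80 + $201.35 + $102.77 + $318.23 = $2142.73
Net pay = $3799.14 − $2142.73 = $1656.41

$1656.41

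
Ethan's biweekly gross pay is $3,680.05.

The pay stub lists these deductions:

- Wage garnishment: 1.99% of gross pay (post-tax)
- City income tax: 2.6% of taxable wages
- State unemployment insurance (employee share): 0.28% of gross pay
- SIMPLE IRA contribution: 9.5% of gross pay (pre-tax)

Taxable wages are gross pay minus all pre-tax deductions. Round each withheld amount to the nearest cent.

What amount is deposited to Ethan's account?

SIMPLE IRA contribution: $3,680.05 × 0.095 = $349.60
Taxable wages = $3,680.05 − $349.60 = $3,330.45
City income tax: $3,330.45 × 0.026 = $86.59
State unemployment insurance (employee share): $3,680.05 × 0.0028 = $10.30
Wage garnishment: $3,680.05 × 0.0199 = $73.23
Total deductions = $349.60 + $86.59 + $10.30 + $73.23 = $519.72
Net pay = $3,680.05 − $519.72 = $3,160.33

$3,160.33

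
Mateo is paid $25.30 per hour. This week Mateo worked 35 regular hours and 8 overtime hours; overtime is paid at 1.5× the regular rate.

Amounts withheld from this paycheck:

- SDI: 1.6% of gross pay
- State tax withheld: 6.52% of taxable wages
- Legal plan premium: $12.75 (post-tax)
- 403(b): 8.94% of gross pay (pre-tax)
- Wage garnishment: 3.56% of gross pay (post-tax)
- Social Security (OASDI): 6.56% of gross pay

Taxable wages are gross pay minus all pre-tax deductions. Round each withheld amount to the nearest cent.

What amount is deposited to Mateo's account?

Regular pay: 35 × $25.30 = $885.50
Overtime pay: 8 × $25.30 × 1.5 = $303.60
Gross pay = $885.50 + $303.60 = $1,189.10
403(b): $1,189.10 × 0.0894 = $106.31
Taxable wages = $1,189.10 − $106.31 = $1,082.79
State tax withheld: $1,082.79 × 0.0652 = $70.60
Social Security (OASDI): $1,189.10 × 0.0656 = $78.00
SDI: $1,189.10 × 0.016 = $19.03
Wage garnishment: $1,189.10 × 0.0356 = $42.33
Legal plan premium: $12.75
Total deductions = $106.31 + $70.60 + $78.00 + $19.03 + $42.33 + $12.75 = $329.02
Net pay = $1,189.10 − $329.02 = $860.08

$860.08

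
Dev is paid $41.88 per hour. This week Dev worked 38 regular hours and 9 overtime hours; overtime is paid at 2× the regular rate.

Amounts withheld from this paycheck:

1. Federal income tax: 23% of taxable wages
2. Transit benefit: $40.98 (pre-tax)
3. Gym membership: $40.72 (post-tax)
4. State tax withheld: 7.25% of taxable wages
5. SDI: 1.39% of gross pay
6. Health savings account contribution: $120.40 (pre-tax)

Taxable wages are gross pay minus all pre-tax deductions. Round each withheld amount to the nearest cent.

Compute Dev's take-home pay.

$1,449.95

Regular pay: 38 × $41.88 = $1,591.44
Overtime pay: 9 × $41.88 × 2 = $753.84
Gross pay = $1,591.44 + $753.84 = $2,345.28
Health savings account contribution: $120.40
Transit benefit: $40.98
Pre-tax total = $120.40 + $40.98 = $161.38
Taxable wages = $2,345.28 − $161.38 = $2,183.90
Federal income tax: $2,183.90 × 0.23 = $502.30
State tax withheld: $2,183.90 × 0.0725 = $158.33
SDI: $2,345.28 × 0.0139 = $32.60
Gym membership: $40.72
Total deductions = $120.40 + $40.98 + $502.30 + $158.33 + $32.60 + $40.72 = $895.33
Net pay = $2,345.28 − $895.33 = $1,449.95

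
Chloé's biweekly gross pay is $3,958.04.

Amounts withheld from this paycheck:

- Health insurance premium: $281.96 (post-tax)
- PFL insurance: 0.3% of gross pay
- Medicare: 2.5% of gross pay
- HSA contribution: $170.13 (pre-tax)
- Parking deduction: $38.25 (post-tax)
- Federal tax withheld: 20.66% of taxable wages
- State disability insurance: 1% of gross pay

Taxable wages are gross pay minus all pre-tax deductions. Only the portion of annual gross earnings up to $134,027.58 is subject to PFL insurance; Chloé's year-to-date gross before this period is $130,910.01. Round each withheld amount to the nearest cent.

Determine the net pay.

HSA contribution: $170.13
Taxable wages = $3,958.04 − $170.13 = $3,787.91
Federal tax withheld: $3,787.91 × 0.2066 = $782.58
State disability insurance: $3,958.04 × 0.01 = $39.58
PFL insurance: only $134,027.58 − $130,910.01 = $3,117.57 of this check is subject → $3,117.57 × 0.003 = $9.35
Medicare: $3,958.04 × 0.025 = $98.95
Health insurance premium: $281.96
Parking deduction: $38.25
Total deductions = $170.13 + $782.58 + $39.58 + $9.35 + $98.95 + $281.96 + $38.25 = $1,420.80
Net pay = $3,958.04 − $1,420.80 = $2,537.24

$2,537.24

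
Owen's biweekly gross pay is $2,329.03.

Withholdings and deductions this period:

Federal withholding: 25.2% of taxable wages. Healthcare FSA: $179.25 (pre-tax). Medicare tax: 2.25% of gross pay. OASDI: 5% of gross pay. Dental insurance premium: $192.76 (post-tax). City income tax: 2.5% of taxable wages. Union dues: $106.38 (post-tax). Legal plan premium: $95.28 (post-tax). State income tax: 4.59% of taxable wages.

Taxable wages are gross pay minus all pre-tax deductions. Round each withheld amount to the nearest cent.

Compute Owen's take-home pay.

$892.36

Healthcare FSA: $179.25
Taxable wages = $2,329.03 − $179.25 = $2,149.78
Federal withholding: $2,149.78 × 0.252 = $541.74
State income tax: $2,149.78 × 0.0459 = $98.67
City income tax: $2,149.78 × 0.025 = $53.74
OASDI: $2,329.03 × 0.05 = $116.45
Medicare tax: $2,329.03 × 0.0225 = $52.40
Dental insurance premium: $192.76
Union dues: $106.38
Legal plan premium: $95.28
Total deductions = $179.25 + $541.74 + $98.67 + $53.74 + $116.45 + $52.40 + $192.76 + $106.38 + $95.28 = $1,436.67
Net pay = $2,329.03 − $1,436.67 = $892.36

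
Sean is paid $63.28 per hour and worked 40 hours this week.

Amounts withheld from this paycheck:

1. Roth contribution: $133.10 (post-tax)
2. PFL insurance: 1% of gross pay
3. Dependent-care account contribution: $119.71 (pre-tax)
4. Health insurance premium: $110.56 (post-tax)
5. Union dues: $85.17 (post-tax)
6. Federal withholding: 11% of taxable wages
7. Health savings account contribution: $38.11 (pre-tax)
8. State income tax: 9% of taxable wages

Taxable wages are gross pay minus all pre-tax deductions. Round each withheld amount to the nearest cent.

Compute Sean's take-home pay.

Gross pay: 40 × $63.28 = $2,531.20
Dependent-care account contribution: $119.71
Health savings account contribution: $38.11
Pre-tax total = $119.71 + $38.11 = $157.82
Taxable wages = $2,531.20 − $157.82 = $2,373.38
State income tax: $2,373.38 × 0.09 = $213.60
Federal withholding: $2,373.38 × 0.11 = $261.07
PFL insurance: $2,531.20 × 0.01 = $25.31
Roth contribution: $133.10
Union dues: $85.17
Health insurance premium: $110.56
Total deductions = $119.71 + $38.11 + $213.60 + $261.07 + $25.31 + $133.10 + $85.17 + $110.56 = $986.63
Net pay = $2,531.20 − $986.63 = $1,544.57

$1,544.57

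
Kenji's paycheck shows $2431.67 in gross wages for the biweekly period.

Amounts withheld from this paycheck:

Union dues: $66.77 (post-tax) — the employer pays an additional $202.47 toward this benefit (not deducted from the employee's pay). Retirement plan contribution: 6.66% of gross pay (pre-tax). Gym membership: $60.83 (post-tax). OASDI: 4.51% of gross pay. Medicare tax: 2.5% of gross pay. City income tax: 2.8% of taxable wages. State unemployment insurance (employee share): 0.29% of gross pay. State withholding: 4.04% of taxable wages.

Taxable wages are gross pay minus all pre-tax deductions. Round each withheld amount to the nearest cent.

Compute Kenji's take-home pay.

Retirement plan contribution: $2431.67 × 0.0666 = $161.95
Taxable wages = $2431.67 − $161.95 = $2269.72
State withholding: $2269.72 × 0.0404 = $91.70
City income tax: $2269.72 × 0.028 = $63.55
Medicare tax: $2431.67 × 0.025 = $60.79
State unemployment insurance (employee share): $2431.67 × 0.0029 = $7.05
OASDI: $2431.67 × 0.0451 = $109.67
Gym membership: $60.83
Union dues: $66.77
(Employer's $202.47 toward union dues is not withheld from the employee.)
Total deductions = $161.95 + $91.70 + $63.55 + $60.79 + $7.05 + $109.67 + $60.83 + $66.77 = $622.31
Net pay = $2431.67 − $622.31 = $1809.36

$1809.36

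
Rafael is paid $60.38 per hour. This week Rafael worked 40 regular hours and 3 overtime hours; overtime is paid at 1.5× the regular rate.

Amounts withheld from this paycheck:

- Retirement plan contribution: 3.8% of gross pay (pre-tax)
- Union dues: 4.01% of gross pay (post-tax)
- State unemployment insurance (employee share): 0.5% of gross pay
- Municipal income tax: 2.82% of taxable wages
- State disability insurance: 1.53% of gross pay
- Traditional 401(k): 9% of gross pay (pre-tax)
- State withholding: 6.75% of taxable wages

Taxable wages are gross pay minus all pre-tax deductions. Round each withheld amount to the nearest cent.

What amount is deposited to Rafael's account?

Regular pay: 40 × $60.38 = $2,415.20
Overtime pay: 3 × $60.38 × 1.5 = $271.71
Gross pay = $2,415.20 + $271.71 = $2,686.91
Traditional 401(k): $2,686.91 × 0.09 = $241.82
Retirement plan contribution: $2,686.91 × 0.038 = $102.10
Pre-tax total = $241.82 + $102.10 = $343.92
Taxable wages = $2,686.91 − $343.92 = $2,342.99
Municipal income tax: $2,342.99 × 0.0282 = $66.07
State withholding: $2,342.99 × 0.0675 = $158.15
State disability insurance: $2,686.91 × 0.0153 = $41.11
State unemployment insurance (employee share): $2,686.91 × 0.005 = $13.43
Union dues: $2,686.91 × 0.0401 = $107.75
Total deductions = $241.82 + $102.10 + $66.07 + $158.15 + $41.11 + $13.43 + $107.75 = $730.43
Net pay = $2,686.91 − $730.43 = $1,956.48

$1,956.48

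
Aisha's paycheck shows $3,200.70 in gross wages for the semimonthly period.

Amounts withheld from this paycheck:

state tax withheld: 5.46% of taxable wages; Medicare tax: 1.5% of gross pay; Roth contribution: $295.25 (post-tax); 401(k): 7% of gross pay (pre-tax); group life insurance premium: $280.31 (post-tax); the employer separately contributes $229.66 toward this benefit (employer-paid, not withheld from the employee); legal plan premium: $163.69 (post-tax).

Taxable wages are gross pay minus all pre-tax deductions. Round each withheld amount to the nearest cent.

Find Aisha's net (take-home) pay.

401(k): $3,200.70 × 0.07 = $224.05
Taxable wages = $3,200.70 − $224.05 = $2,976.65
State tax withheld: $2,976.65 × 0.0546 = $162.53
Medicare tax: $3,200.70 × 0.015 = $48.01
Legal plan premium: $163.69
Roth contribution: $295.25
Group life insurance premium: $280.31
(Employer's $229.66 toward group life insurance premium is not withheld from the employee.)
Total deductions = $224.05 + $162.53 + $48.01 + $163.69 + $295.25 + $280.31 = $1,173.84
Net pay = $3,200.70 − $1,173.84 = $2,026.86

$2,026.86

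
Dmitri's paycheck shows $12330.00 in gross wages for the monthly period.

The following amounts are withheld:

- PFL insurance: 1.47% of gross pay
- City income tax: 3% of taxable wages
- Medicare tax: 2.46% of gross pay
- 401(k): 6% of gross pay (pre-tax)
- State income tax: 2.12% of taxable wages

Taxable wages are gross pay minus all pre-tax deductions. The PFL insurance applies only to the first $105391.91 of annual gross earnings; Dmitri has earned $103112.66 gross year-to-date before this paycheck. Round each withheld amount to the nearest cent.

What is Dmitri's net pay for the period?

$10659.96

401(k): $12330.00 × 0.06 = $739.80
Taxable wages = $12330.00 − $739.80 = $11590.20
City income tax: $11590.20 × 0.03 = $347.71
State income tax: $11590.20 × 0.0212 = $245.71
Medicare tax: $12330.00 × 0.0246 = $303.32
PFL insurance: only $105391.91 − $103112.66 = $2279.25 of this check is subject → $2279.25 × 0.0147 = $33.50
Total deductions = $739.80 + $347.71 + $245.71 + $303.32 + $33.50 = $1670.04
Net pay = $12330.00 − $1670.04 = $10659.96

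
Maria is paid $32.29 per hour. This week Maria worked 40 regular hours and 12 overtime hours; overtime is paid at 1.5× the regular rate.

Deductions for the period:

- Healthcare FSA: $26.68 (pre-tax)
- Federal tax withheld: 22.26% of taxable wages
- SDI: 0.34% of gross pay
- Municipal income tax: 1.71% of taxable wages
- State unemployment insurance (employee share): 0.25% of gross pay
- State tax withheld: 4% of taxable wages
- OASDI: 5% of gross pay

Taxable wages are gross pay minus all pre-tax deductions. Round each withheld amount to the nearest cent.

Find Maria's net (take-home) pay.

Regular pay: 40 × $32.29 = $1,291.60
Overtime pay: 12 × $32.29 × 1.5 = $581.22
Gross pay = $1,291.60 + $581.22 = $1,872.82
Healthcare FSA: $26.68
Taxable wages = $1,872.82 − $26.68 = $1,846.14
Municipal income tax: $1,846.14 × 0.0171 = $31.57
Federal tax withheld: $1,846.14 × 0.2226 = $410.95
State tax withheld: $1,846.14 × 0.04 = $73.85
OASDI: $1,872.82 × 0.05 = $93.64
SDI: $1,872.82 × 0.0034 = $6.37
State unemployment insurance (employee share): $1,872.82 × 0.0025 = $4.68
Total deductions = $26.68 + $31.57 + $410.95 + $73.85 + $93.64 + $6.37 + $4.68 = $647.74
Net pay = $1,872.82 − $647.74 = $1,225.08

$1,225.08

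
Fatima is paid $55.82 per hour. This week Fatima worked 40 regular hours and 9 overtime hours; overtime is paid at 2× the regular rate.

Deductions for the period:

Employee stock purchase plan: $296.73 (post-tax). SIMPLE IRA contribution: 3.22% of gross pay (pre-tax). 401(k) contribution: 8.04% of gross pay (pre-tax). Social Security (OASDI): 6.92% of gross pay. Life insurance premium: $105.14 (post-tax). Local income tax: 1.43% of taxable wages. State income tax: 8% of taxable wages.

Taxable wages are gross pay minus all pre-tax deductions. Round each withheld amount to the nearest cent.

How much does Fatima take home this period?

$1,976.18

Regular pay: 40 × $55.82 = $2,232.80
Overtime pay: 9 × $55.82 × 2 = $1,004.76
Gross pay = $2,232.80 + $1,004.76 = $3,237.56
401(k) contribution: $3,237.56 × 0.0804 = $260.30
SIMPLE IRA contribution: $3,237.56 × 0.0322 = $104.25
Pre-tax total = $260.30 + $104.25 = $364.55
Taxable wages = $3,237.56 − $364.55 = $2,873.01
Local income tax: $2,873.01 × 0.0143 = $41.08
State income tax: $2,873.01 × 0.08 = $229.84
Social Security (OASDI): $3,237.56 × 0.0692 = $224.04
Employee stock purchase plan: $296.73
Life insurance premium: $105.14
Total deductions = $260.30 + $104.25 + $41.08 + $229.84 + $224.04 + $296.73 + $105.14 = $1,261.38
Net pay = $3,237.56 − $1,261.38 = $1,976.18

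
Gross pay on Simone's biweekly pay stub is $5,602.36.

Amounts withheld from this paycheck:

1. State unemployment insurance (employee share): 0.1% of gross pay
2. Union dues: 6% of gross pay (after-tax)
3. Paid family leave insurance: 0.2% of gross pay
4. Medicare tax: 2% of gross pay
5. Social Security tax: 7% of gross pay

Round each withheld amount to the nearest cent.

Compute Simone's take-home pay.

Social Security tax: $5,602.36 × 0.07 = $392.17
Paid family leave insurance: $5,602.36 × 0.002 = $11.20
Medicare tax: $5,602.36 × 0.02 = $112.05
State unemployment insurance (employee share): $5,602.36 × 0.001 = $5.60
Union dues: $5,602.36 × 0.06 = $336.14
Total deductions = $392.17 + $11.20 + $112.05 + $5.60 + $336.14 = $857.16
Net pay = $5,602.36 − $857.16 = $4,745.20

$4,745.20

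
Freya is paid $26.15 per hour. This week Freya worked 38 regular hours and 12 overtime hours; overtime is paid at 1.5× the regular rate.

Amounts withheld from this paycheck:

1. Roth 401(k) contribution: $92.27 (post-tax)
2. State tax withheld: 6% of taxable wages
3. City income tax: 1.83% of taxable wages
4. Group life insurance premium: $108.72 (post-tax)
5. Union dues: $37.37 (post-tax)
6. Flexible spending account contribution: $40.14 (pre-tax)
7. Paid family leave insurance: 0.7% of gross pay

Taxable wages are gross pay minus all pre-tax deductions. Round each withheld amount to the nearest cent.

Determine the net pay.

$1064.13

Regular pay: 38 × $26.15 = $993.70
Overtime pay: 12 × $26.15 × 1.5 = $470.70
Gross pay = $993.70 + $470.70 = $1464.40
Flexible spending account contribution: $40.14
Taxable wages = $1464.40 − $40.14 = $1424.26
State tax withheld: $1424.26 × 0.06 = $85.46
City income tax: $1424.26 × 0.0183 = $26.06
Paid family leave insurance: $1464.40 × 0.007 = $10.25
Roth 401(k) contribution: $92.27
Group life insurance premium: $108.72
Union dues: $37.37
Total deductions = $40.14 + $85.46 + $26.06 + $10.25 + $92.27 + $108.72 + $37.37 = $400.27
Net pay = $1464.40 − $400.27 = $1064.13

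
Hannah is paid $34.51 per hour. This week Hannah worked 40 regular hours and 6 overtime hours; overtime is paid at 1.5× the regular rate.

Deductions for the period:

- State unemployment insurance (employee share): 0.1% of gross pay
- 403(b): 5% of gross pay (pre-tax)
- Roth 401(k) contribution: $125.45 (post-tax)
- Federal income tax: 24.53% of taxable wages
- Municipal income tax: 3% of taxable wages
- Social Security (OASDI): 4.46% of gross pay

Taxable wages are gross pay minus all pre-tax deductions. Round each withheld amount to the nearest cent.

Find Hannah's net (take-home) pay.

$961.63

Regular pay: 40 × $34.51 = $1380.40
Overtime pay: 6 × $34.51 × 1.5 = $310.59
Gross pay = $1380.40 + $310.59 = $1690.99
403(b): $1690.99 × 0.05 = $84.55
Taxable wages = $1690.99 − $84.55 = $1606.44
Municipal income tax: $1606.44 × 0.03 = $48.19
Federal income tax: $1606.44 × 0.2453 = $394.06
Social Security (OASDI): $1690.99 × 0.0446 = $75.42
State unemployment insurance (employee share): $1690.99 × 0.001 = $1.69
Roth 401(k) contribution: $125.45
Total deductions = $84.55 + $48.19 + $394.06 + $75.42 + $1.69 + $125.45 = $729.36
Net pay = $1690.99 − $729.36 = $961.63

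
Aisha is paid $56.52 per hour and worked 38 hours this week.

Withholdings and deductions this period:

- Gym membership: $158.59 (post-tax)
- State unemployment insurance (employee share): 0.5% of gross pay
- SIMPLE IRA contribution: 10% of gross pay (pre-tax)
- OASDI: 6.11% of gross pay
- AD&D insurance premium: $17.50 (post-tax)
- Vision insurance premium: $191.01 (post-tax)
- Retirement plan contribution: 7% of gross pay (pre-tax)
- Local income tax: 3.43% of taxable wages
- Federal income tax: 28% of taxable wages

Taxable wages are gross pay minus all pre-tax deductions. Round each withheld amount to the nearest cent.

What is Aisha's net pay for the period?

$713.29

Gross pay: 38 × $56.52 = $2147.76
Retirement plan contribution: $2147.76 × 0.07 = $150.34
SIMPLE IRA contribution: $2147.76 × 0.1 = $214.78
Pre-tax total = $150.34 + $214.78 = $365.12
Taxable wages = $2147.76 − $365.12 = $1782.64
Local income tax: $1782.64 × 0.0343 = $61.14
Federal income tax: $1782.64 × 0.28 = $499.14
State unemployment insurance (employee share): $2147.76 × 0.005 = $10.74
OASDI: $2147.76 × 0.0611 = $131.23
Gym membership: $158.59
AD&D insurance premium: $17.50
Vision insurance premium: $191.01
Total deductions = $150.34 + $214.78 + $61.14 + $499.14 + $10.74 + $131.23 + $158.59 + $17.50 + $191.01 = $1434.47
Net pay = $2147.76 − $1434.47 = $713.29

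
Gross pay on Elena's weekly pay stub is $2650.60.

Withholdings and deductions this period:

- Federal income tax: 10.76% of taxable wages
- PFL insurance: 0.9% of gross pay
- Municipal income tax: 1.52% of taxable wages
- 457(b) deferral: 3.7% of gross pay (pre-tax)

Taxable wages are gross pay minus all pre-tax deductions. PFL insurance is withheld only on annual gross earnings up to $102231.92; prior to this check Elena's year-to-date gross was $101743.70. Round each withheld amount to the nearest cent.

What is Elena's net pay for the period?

457(b) deferral: $2650.60 × 0.037 = $98.07
Taxable wages = $2650.60 − $98.07 = $2552.53
Federal income tax: $2552.53 × 0.1076 = $274.65
Municipal income tax: $2552.53 × 0.0152 = $38.80
PFL insurance: only $102231.92 − $101743.70 = $488.22 of this check is subject → $488.22 × 0.009 = $4.39
Total deductions = $98.07 + $274.65 + $38.80 + $4.39 = $415.91
Net pay = $2650.60 − $415.91 = $2234.69

$2234.69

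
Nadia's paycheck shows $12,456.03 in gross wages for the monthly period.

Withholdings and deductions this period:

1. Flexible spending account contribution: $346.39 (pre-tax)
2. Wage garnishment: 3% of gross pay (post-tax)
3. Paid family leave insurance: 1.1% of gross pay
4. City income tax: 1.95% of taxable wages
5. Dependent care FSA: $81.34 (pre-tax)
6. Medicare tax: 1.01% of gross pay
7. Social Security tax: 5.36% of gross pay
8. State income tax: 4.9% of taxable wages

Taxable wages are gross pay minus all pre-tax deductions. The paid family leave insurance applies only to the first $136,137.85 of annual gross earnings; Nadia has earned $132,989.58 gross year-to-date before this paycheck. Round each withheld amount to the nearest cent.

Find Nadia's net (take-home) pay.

Dependent care FSA: $81.34
Flexible spending account contribution: $346.39
Pre-tax total = $81.34 + $346.39 = $427.73
Taxable wages = $12,456.03 − $427.73 = $12,028.30
State income tax: $12,028.30 × 0.049 = $589.39
City income tax: $12,028.30 × 0.0195 = $234.55
Medicare tax: $12,456.03 × 0.0101 = $125.81
Paid family leave insurance: only $136,137.85 − $132,989.58 = $3,148.27 of this check is subject → $3,148.27 × 0.011 = $34.63
Social Security tax: $12,456.03 × 0.0536 = $667.64
Wage garnishment: $12,456.03 × 0.03 = $373.68
Total deductions = $81.34 + $346.39 + $589.39 + $234.55 + $125.81 + $34.63 + $667.64 + $373.68 = $2,453.43
Net pay = $12,456.03 − $2,453.43 = $10,002.60

$10,002.60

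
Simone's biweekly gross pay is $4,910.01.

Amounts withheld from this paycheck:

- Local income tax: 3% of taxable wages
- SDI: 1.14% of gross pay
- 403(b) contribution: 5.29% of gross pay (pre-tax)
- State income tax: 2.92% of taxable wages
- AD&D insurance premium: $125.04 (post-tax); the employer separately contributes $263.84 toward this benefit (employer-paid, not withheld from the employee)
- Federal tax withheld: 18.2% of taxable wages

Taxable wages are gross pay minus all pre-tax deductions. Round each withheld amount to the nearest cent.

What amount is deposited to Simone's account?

$3,347.61

403(b) contribution: $4,910.01 × 0.0529 = $259.74
Taxable wages = $4,910.01 − $259.74 = $4,650.27
Local income tax: $4,650.27 × 0.03 = $139.51
Federal tax withheld: $4,650.27 × 0.182 = $846.35
State income tax: $4,650.27 × 0.0292 = $135.79
SDI: $4,910.01 × 0.0114 = $55.97
AD&D insurance premium: $125.04
(Employer's $263.84 toward AD&D insurance premium is not withheld from the employee.)
Total deductions = $259.74 + $139.51 + $846.35 + $135.79 + $55.97 + $125.04 = $1,562.40
Net pay = $4,910.01 − $1,562.40 = $3,347.61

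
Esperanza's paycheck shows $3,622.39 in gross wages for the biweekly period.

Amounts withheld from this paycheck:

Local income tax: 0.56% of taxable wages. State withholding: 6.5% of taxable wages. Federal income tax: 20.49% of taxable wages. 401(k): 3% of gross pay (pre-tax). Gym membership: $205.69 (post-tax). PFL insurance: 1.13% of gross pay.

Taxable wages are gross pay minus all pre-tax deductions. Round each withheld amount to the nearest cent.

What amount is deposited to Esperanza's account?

$2,299.07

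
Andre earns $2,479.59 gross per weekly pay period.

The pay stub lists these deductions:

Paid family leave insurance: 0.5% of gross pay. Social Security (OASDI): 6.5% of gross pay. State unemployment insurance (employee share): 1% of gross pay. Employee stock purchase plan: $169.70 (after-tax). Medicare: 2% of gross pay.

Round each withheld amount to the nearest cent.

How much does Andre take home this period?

Paid family leave insurance: $2,479.59 × 0.005 = $12.40
Social Security (OASDI): $2,479.59 × 0.065 = $161.17
State unemployment insurance (employee share): $2,479.59 × 0.01 = $24.80
Medicare: $2,479.59 × 0.02 = $49.59
Employee stock purchase plan: $169.70
Total deductions = $12.40 + $161.17 + $24.80 + $49.59 + $169.70 = $417.66
Net pay = $2,479.59 − $417.66 = $2,061.93

$2,061.93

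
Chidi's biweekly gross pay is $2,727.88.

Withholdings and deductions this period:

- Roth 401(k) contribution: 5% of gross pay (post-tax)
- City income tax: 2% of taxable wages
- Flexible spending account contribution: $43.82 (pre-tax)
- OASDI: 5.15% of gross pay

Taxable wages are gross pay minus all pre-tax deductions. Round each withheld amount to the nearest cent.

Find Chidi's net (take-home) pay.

Flexible spending account contribution: $43.82
Taxable wages = $2,727.88 − $43.82 = $2,684.06
City income tax: $2,684.06 × 0.02 = $53.68
OASDI: $2,727.88 × 0.0515 = $140.49
Roth 401(k) contribution: $2,727.88 × 0.05 = $136.39
Total deductions = $43.82 + $53.68 + $140.49 + $136.39 = $374.38
Net pay = $2,727.88 − $374.38 = $2,353.50

$2,353.50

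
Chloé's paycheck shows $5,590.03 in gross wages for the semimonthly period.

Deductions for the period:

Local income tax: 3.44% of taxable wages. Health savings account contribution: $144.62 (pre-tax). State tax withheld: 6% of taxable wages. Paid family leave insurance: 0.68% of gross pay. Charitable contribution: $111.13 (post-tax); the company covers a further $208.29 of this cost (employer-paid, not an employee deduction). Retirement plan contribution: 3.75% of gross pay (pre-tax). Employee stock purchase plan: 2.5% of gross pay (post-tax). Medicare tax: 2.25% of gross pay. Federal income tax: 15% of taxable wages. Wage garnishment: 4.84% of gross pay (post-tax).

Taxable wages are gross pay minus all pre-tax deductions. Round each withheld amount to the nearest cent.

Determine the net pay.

$3,270.92

Health savings account contribution: $144.62
Retirement plan contribution: $5,590.03 × 0.0375 = $209.63
Pre-tax total = $144.62 + $209.63 = $354.25
Taxable wages = $5,590.03 − $354.25 = $5,235.78
State tax withheld: $5,235.78 × 0.06 = $314.15
Federal income tax: $5,235.78 × 0.15 = $785.37
Local income tax: $5,235.78 × 0.0344 = $180.11
Paid family leave insurance: $5,590.03 × 0.0068 = $38.01
Medicare tax: $5,590.03 × 0.0225 = $125.78
Charitable contribution: $111.13
Employee stock purchase plan: $5,590.03 × 0.025 = $139.75
Wage garnishment: $5,590.03 × 0.0484 = $270.56
(Employer's $208.29 toward charitable contribution is not withheld from the employee.)
Total deductions = $144.62 + $209.63 + $314.15 + $785.37 + $180.11 + $38.01 + $125.78 + $111.13 + $139.75 + $270.56 = $2,319.11
Net pay = $5,590.03 − $2,319.11 = $3,270.92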